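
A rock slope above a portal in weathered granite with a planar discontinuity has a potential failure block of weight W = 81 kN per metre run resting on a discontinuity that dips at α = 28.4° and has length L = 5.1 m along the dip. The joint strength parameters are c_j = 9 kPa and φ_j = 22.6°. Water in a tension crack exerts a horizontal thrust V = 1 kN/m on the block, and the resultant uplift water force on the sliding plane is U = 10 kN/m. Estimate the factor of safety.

Resolving the block weight along and normal to the plane and applying the Mohr–Coulomb strength on the joint:
N' = W cosα − U − V sinα = 81·cos28.4° − 10 − 1·sin28.4° = 60.8 kN/m
Driving force T = W sinα + V cosα = 81·sin28.4° + 1·cos28.4° = 39.4 kN/m
Resisting force R = c_j·L + N'·tanφ_j = 9·5.1 + 60.8·tan22.6° = 45.9 + 25.3 = 71.2 kN/m
FS = R / T = 71.2 / 39.4 = 1.807

FS = 1.81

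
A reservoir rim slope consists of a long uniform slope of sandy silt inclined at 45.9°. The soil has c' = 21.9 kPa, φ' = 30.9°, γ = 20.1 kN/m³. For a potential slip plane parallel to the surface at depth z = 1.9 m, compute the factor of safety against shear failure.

FS = 1.73

For an infinite slope with a slip plane parallel to the surface (no pore pressure): FS = [c' + γz cos²β tanφ'] / [γz sinβ cosβ].
γz = 20.1·1.9 = 38.19 kN/m²
Numerator = 21.9 + 38.19·cos²45.9°·tan30.9° = 21.9 + 38.19·0.4843·0.5985 = 32.969 kPa
Denominator = 38.19·sin45.9°·cos45.9° = 38.19·0.7181·0.6959 = 19.086 kPa
FS = 32.969 / 19.086 = 1.727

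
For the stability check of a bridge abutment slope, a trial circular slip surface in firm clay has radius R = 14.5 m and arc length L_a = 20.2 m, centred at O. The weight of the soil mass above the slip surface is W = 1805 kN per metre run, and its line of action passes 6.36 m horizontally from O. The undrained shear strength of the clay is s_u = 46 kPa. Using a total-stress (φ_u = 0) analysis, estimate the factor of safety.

FS = 1.17

Taking moments about the centre O, the resisting moment is provided by the undrained shear strength acting along the arc:
M_R = s_u·L_a·R = 46·20.20·14.5 = 13473.4 kN·m/m
M_D = W·d = 1805·6.36 = 11479.8 kN·m/m
FS = M_R / M_D = 13473.4 / 11479.8 = 1.174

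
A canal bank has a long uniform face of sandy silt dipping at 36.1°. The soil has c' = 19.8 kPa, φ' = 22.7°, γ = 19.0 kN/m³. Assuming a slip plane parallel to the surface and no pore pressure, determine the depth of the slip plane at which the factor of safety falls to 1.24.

Setting FS = 1.24 in FS = [c' + γz cos²β tanφ'] / [γz sinβ cosβ] and solving for z:
z = c' / [γ cosβ (FS·sinβ − cosβ·tanφ')]
  = 19.8 / [19.0·cos36.1°·(1.24·sin36.1° − cos36.1°·tan22.7°)]
  = 19.8 / [19.0·0.8080·(1.24·0.5892 − 0.8080·0.4183)]
  = 19.8 / 6.0273 = 3.285 m

z = 3.29 m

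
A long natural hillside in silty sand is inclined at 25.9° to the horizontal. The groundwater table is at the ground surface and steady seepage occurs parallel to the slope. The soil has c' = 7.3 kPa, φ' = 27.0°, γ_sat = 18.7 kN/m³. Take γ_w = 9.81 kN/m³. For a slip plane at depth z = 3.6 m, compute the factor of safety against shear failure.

FS = 0.77

With seepage parallel to the slope and the water table at the surface, the effective normal stress on the slip plane uses the buoyant unit weight γ' = γ_sat − γ_w while the driving shear stress uses γ_sat:
FS = [c' + γ' z cos²β tanφ'] / [γ_sat z sinβ cosβ]
γ' = 18.7 − 9.81 = 8.89 kN/m³
Numerator = 7.3 + 8.89·3.6·cos²25.9°·tan27.0° = 7.3 + 8.89·3.6·0.8092·0.5095 = 20.496 kPa
Denominator = 18.7·3.6·sin25.9°·cos25.9° = 18.7·3.6·0.4368·0.8996 = 26.452 kPa
FS = 20.496 / 26.452 = 0.775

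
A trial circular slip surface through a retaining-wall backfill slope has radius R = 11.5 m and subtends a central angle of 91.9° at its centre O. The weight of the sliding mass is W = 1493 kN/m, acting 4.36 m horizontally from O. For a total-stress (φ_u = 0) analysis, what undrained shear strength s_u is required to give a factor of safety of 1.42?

s_u = 43.6 kPa

FS = s_u·L_a·R / (W·d), so s_u = FS·W·d / (L_a·R).
Arc length L_a = R·θ = 11.5·(91.9°·π/180) = 11.5·1.6040 = 18.45 m
s_u = 1.42·1493·4.36 / (18.45·11.5) = 9243.5 / 212.12 = 43.58 kPa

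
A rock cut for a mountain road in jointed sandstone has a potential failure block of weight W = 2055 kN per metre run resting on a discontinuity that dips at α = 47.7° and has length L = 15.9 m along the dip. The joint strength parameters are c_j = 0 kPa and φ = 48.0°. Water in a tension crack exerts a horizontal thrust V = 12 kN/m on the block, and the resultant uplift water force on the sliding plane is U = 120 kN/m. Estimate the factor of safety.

Resolving the block weight along and normal to the plane and applying the Mohr–Coulomb strength on the joint:
N' = W cosα − U − V sinα = 2055·cos47.7° − 120 − 12·sin47.7° = 1254.2 kN/m
Driving force T = W sinα + V cosα = 2055·sin47.7° + 12·cos47.7° = 1528.0 kN/m
Resisting force R = c_j·L + N'·tanφ = 0·15.9 + 1254.2·tan48.0° = 0.0 + 1392.9 = 1392.9 kN/m
FS = R / T = 1392.9 / 1528.0 = 0.912

FS = 0.91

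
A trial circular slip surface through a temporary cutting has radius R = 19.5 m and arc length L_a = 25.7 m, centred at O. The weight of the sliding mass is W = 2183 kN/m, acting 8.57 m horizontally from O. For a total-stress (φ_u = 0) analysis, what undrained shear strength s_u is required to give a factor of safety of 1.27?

s_u = 47.4 kPa

FS = s_u·L_a·R / (W·d), so s_u = FS·W·d / (L_a·R).
s_u = 1.27·2183·8.57 / (25.70·19.5) = 23759.6 / 501.15 = 47.41 kPa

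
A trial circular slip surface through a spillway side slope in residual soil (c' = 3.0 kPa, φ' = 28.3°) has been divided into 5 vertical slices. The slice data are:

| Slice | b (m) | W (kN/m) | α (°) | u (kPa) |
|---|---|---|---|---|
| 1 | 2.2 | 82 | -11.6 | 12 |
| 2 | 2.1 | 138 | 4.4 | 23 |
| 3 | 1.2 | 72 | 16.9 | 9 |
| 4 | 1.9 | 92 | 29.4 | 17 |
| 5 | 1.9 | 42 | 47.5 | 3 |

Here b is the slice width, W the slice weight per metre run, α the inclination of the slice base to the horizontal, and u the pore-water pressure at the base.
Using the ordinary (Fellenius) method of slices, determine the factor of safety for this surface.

FS = 1.90

Ordinary method of slices: FS = Σ[c'·Δl_i + (W_i cosα_i − u_i·Δl_i)·tanφ'] / Σ W_i sinα_i, with Δl_i = b_i / cosα_i.
Slice 1: Δl = 2.2/cos(-11.6°) = 2.246 m; N'_1 = 82·cos(-11.6°) − 12·2.246 = 53.4; c'Δl = 6.74; W sinα = -16.5
Slice 2: Δl = 2.1/cos4.4° = 2.106 m; N'_2 = 138·cos4.4° − 23·2.106 = 89.2; c'Δl = 6.32; W sinα = 10.6
Slice 3: Δl = 1.2/cos16.9° = 1.254 m; N'_3 = 72·cos16.9° − 9·1.254 = 57.6; c'Δl = 3.76; W sinα = 20.9
Slice 4: Δl = 1.9/cos29.4° = 2.181 m; N'_4 = 92·cos29.4° − 17·2.181 = 43.1; c'Δl = 6.54; W sinα = 45.2
Slice 5: Δl = 1.9/cos47.5° = 2.812 m; N'_5 = 42·cos47.5° − 3·2.812 = 19.9; c'Δl = 8.44; W sinα = 31.0
Σc'Δl = 31.8 kN/m; ΣN' = 263.1 kN/m; ΣW sinα = 91.2 kN/m
Resisting = 31.8 + 263.1·tan28.3° = 31.8 + 141.7 = 173.5 kN/m
FS = 173.5 / 91.2 = 1.903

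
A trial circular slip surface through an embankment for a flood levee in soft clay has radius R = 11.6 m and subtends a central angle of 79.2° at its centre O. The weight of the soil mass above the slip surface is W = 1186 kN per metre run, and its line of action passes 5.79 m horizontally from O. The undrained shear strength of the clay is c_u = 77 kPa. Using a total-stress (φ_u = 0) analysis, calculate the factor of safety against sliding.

Taking moments about the centre O, the resisting moment is provided by the undrained shear strength acting along the arc:
Arc length L_a = R·θ = 11.6·(79.2°·π/180) = 11.6·1.3823 = 16.03 m
M_R = c_u·L_a·R = 77·16.03·11.6 = 14322.2 kN·m/m
M_D = W·d = 1186·5.79 = 6866.9 kN·m/m
FS = M_R / M_D = 14322.2 / 6866.9 = 2.086

FS = 2.09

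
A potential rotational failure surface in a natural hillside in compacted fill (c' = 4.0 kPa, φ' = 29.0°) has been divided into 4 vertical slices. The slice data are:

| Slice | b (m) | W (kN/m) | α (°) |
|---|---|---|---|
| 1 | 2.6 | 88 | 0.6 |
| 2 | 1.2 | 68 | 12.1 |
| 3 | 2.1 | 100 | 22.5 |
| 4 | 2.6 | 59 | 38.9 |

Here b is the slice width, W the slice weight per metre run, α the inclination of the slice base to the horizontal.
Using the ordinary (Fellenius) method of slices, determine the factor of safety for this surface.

Ordinary method of slices: FS = Σ[c'·Δl_i + (W_i cosα_i)·tanφ'] / Σ W_i sinα_i, with Δl_i = b_i / cosα_i.
Slice 1: Δl = 2.6/cos0.6° = 2.600 m; N'_1 = 88·cos0.6° = 88.0; c'Δl = 10.40; W sinα = 0.9
Slice 2: Δl = 1.2/cos12.1° = 1.227 m; N'_2 = 68·cos12.1° = 66.5; c'Δl = 4.91; W sinα = 14.3
Slice 3: Δl = 2.1/cos22.5° = 2.273 m; N'_3 = 100·cos22.5° = 92.4; c'Δl = 9.09; W sinα = 38.3
Slice 4: Δl = 2.6/cos38.9° = 3.341 m; N'_4 = 59·cos38.9° = 45.9; c'Δl = 13.36; W sinα = 37.0
Σc'Δl = 37.8 kN/m; ΣN' = 292.8 kN/m; ΣW sinα = 90.5 kN/m
Resisting = 37.8 + 292.8·tan29.0° = 37.8 + 162.3 = 200.1 kN/m
FS = 200.1 / 90.5 = 2.211

FS = 2.21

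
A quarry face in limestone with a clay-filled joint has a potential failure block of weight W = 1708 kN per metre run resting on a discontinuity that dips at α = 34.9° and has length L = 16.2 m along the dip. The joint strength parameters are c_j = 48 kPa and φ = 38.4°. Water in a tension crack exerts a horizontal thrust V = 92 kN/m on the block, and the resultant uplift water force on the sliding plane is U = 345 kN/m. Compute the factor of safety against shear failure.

Resolving the block weight along and normal to the plane and applying the Mohr–Coulomb strength on the joint:
N' = W cosα − U − V sinα = 1708·cos34.9° − 345 − 92·sin34.9° = 1003.2 kN/m
Driving force T = W sinα + V cosα = 1708·sin34.9° + 92·cos34.9° = 1052.7 kN/m
Resisting force R = c_j·L + N'·tanφ = 48·16.2 + 1003.2·tan38.4° = 777.6 + 795.1 = 1572.7 kN/m
FS = R / T = 1572.7 / 1052.7 = 1.494

FS = 1.49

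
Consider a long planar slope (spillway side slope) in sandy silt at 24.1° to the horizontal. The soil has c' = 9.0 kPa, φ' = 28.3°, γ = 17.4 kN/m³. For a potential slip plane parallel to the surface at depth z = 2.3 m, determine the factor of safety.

FS = 1.81

For an infinite slope with a slip plane parallel to the surface (no pore pressure): FS = [c' + γz cos²β tanφ'] / [γz sinβ cosβ].
γz = 17.4·2.3 = 40.02 kN/m²
Numerator = 9.0 + 40.02·cos²24.1°·tan28.3° = 9.0 + 40.02·0.8333·0.5384 = 26.956 kPa
Denominator = 40.02·sin24.1°·cos24.1° = 40.02·0.4083·0.9128 = 14.917 kPa
FS = 26.956 / 14.917 = 1.807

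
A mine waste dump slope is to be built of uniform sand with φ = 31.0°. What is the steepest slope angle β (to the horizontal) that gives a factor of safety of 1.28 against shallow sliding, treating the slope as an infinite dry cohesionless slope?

For an infinite dry cohesionless slope FS = tanφ/tanβ, so tanβ = tanφ / FS.
tanβ = tan31.0° / 1.28 = 0.6009 / 1.28 = 0.4694
β = arctan(0.4694) = 25.15°

β = 25.1°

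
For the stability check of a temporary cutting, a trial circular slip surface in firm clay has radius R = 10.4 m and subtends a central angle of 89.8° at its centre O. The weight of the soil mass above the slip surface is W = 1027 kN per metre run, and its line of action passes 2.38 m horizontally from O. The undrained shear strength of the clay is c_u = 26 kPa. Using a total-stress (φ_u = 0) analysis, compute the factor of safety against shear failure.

Taking moments about the centre O, the resisting moment is provided by the undrained shear strength acting along the arc:
Arc length L_a = R·θ = 10.4·(89.8°·π/180) = 10.4·1.5673 = 16.30 m
M_R = c_u·L_a·R = 26·16.30·10.4 = 4407.5 kN·m/m
M_D = W·d = 1027·2.38 = 2444.3 kN·m/m
FS = M_R / M_D = 4407.5 / 2444.3 = 1.803

FS = 1.80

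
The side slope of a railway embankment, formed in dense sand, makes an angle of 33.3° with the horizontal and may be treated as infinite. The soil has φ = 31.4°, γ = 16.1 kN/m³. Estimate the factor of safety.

FS = 0.93

For a dry cohesionless infinite slope the factor of safety is FS = tanφ / tanβ.
FS = tan31.4° / tan33.3° = 0.6104 / 0.6569 = 0.929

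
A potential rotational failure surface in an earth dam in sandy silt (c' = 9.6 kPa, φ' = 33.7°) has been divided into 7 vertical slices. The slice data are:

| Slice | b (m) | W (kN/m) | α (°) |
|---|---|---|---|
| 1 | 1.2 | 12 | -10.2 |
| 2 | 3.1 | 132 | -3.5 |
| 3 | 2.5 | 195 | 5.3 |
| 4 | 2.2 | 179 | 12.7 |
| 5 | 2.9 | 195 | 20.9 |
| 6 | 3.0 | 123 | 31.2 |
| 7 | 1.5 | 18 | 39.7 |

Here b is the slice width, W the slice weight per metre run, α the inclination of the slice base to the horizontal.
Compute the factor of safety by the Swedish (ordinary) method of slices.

Ordinary method of slices: FS = Σ[c'·Δl_i + (W_i cosα_i)·tanφ'] / Σ W_i sinα_i, with Δl_i = b_i / cosα_i.
Slice 1: Δl = 1.2/cos(-10.2°) = 1.219 m; N'_1 = 12·cos(-10.2°) = 11.8; c'Δl = 11.70; W sinα = -2.1
Slice 2: Δl = 3.1/cos(-3.5°) = 3.106 m; N'_2 = 132·cos(-3.5°) = 131.8; c'Δl = 29.82; W sinα = -8.1
Slice 3: Δl = 2.5/cos5.3° = 2.511 m; N'_3 = 195·cos5.3° = 194.2; c'Δl = 24.10; W sinα = 18.0
Slice 4: Δl = 2.2/cos12.7° = 2.255 m; N'_4 = 179·cos12.7° = 174.6; c'Δl = 21.65; W sinα = 39.4
Slice 5: Δl = 2.9/cos20.9° = 3.104 m; N'_5 = 195·cos20.9° = 182.2; c'Δl = 29.80; W sinα = 69.6
Slice 6: Δl = 3.0/cos31.2° = 3.507 m; N'_6 = 123·cos31.2° = 105.2; c'Δl = 33.67; W sinα = 63.7
Slice 7: Δl = 1.5/cos39.7° = 1.950 m; N'_7 = 18·cos39.7° = 13.8; c'Δl = 18.72; W sinα = 11.5
Σc'Δl = 169.5 kN/m; ΣN' = 813.6 kN/m; ΣW sinα = 192.0 kN/m
Resisting = 169.5 + 813.6·tan33.7° = 169.5 + 542.6 = 712.1 kN/m
FS = 712.1 / 192.0 = 3.709

FS = 3.71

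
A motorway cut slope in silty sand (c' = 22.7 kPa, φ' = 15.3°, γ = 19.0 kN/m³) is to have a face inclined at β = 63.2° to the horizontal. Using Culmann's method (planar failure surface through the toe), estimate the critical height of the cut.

Culmann's analysis gives the critical failure plane at α_cr = (β + φ')/2 = (63.2 + 15.3)/2 = 39.2°, and the critical height
H_c = (4c'/γ) · sinβ cosφ' / [1 − cos(β − φ')]
    = (4·22.7/19.0) · sin63.2°·cos15.3° / [1 − cos(47.9°)]
    = 4.779 · 0.8926·0.9646 / [1 − 0.6704]
    = 4.779 · 0.8610 / 0.3296
    = 12.48 m

H_c = 12.48 m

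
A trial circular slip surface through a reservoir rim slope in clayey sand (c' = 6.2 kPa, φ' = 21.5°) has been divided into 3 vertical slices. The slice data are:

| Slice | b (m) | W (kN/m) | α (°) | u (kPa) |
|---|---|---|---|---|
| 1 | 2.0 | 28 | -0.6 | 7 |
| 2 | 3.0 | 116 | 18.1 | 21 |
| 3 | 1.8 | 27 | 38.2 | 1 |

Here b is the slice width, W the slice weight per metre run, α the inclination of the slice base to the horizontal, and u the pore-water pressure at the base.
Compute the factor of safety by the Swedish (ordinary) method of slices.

FS = 1.46

Ordinary method of slices: FS = Σ[c'·Δl_i + (W_i cosα_i − u_i·Δl_i)·tanφ'] / Σ W_i sinα_i, with Δl_i = b_i / cosα_i.
Slice 1: Δl = 2.0/cos(-0.6°) = 2.000 m; N'_1 = 28·cos(-0.6°) − 7·2.000 = 14.0; c'Δl = 12.40; W sinα = -0.3
Slice 2: Δl = 3.0/cos18.1° = 3.156 m; N'_2 = 116·cos18.1° − 21·3.156 = 44.0; c'Δl = 19.57; W sinα = 36.0
Slice 3: Δl = 1.8/cos38.2° = 2.290 m; N'_3 = 27·cos38.2° − 1·2.290 = 18.9; c'Δl = 14.20; W sinα = 16.7
Σc'Δl = 46.2 kN/m; ΣN' = 76.9 kN/m; ΣW sinα = 52.4 kN/m
Resisting = 46.2 + 76.9·tan21.5° = 46.2 + 30.3 = 76.5 kN/m
FS = 76.5 / 52.4 = 1.458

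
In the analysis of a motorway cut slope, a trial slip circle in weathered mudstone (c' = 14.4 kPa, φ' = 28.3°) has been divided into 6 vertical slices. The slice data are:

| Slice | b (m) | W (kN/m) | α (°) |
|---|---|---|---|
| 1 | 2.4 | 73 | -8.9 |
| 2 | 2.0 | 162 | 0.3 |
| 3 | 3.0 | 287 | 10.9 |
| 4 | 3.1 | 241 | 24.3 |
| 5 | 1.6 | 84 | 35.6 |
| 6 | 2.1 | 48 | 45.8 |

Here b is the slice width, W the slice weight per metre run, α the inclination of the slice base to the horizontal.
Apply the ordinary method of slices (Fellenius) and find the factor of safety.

Ordinary method of slices: FS = Σ[c'·Δl_i + (W_i cosα_i)·tanφ'] / Σ W_i sinα_i, with Δl_i = b_i / cosα_i.
Slice 1: Δl = 2.4/cos(-8.9°) = 2.429 m; N'_1 = 73·cos(-8.9°) = 72.1; c'Δl = 34.98; W sinα = -11.3
Slice 2: Δl = 2.0/cos0.3° = 2.000 m; N'_2 = 162·cos0.3° = 162.0; c'Δl = 28.80; W sinα = 0.8
Slice 3: Δl = 3.0/cos10.9° = 3.055 m; N'_3 = 287·cos10.9° = 281.8; c'Δl = 43.99; W sinα = 54.3
Slice 4: Δl = 3.1/cos24.3° = 3.401 m; N'_4 = 241·cos24.3° = 219.6; c'Δl = 48.98; W sinα = 99.2
Slice 5: Δl = 1.6/cos35.6° = 1.968 m; N'_5 = 84·cos35.6° = 68.3; c'Δl = 28.34; W sinα = 48.9
Slice 6: Δl = 2.1/cos45.8° = 3.012 m; N'_6 = 48·cos45.8° = 33.5; c'Δl = 43.38; W sinα = 34.4
Σc'Δl = 228.5 kN/m; ΣN' = 837.4 kN/m; ΣW sinα = 226.3 kN/m
Resisting = 228.5 + 837.4·tan28.3° = 228.5 + 450.9 = 679.3 kN/m
FS = 679.3 / 226.3 = 3.002

FS = 3.00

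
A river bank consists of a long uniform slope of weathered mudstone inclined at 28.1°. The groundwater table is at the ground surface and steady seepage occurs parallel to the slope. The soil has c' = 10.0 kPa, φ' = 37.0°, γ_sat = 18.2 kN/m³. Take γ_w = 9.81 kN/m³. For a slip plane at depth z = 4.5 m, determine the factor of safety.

FS = 0.94

With seepage parallel to the slope and the water table at the surface, the effective normal stress on the slip plane uses the buoyant unit weight γ' = γ_sat − γ_w while the driving shear stress uses γ_sat:
FS = [c' + γ' z cos²β tanφ'] / [γ_sat z sinβ cosβ]
γ' = 18.2 − 9.81 = 8.39 kN/m³
Numerator = 10.0 + 8.39·4.5·cos²28.1°·tan37.0° = 10.0 + 8.39·4.5·0.7781·0.7536 = 32.139 kPa
Denominator = 18.2·4.5·sin28.1°·cos28.1° = 18.2·4.5·0.4710·0.8821 = 34.029 kPa
FS = 32.139 / 34.029 = 0.944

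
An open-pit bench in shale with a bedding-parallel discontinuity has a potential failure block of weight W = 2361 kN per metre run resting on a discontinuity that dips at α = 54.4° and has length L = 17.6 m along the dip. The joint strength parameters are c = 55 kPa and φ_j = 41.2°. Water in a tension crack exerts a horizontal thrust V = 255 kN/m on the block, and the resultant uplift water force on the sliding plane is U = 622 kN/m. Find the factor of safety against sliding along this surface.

Resolving the block weight along and normal to the plane and applying the Mohr–Coulomb strength on the joint:
N' = W cosα − U − V sinα = 2361·cos54.4° − 622 − 255·sin54.4° = 545.1 kN/m
Driving force T = W sinα + V cosα = 2361·sin54.4° + 255·cos54.4° = 2068.2 kN/m
Resisting force R = c·L + N'·tanφ_j = 55·17.6 + 545.1·tan41.2° = 968.0 + 477.2 = 1445.2 kN/m
FS = R / T = 1445.2 / 2068.2 = 0.699

FS = 0.70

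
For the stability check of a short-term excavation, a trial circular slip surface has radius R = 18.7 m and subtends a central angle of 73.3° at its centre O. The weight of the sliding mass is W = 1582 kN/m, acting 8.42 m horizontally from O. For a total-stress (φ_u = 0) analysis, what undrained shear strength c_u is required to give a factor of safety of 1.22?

FS = c_u·L_a·R / (W·d), so c_u = FS·W·d / (L_a·R).
Arc length L_a = R·θ = 18.7·(73.3°·π/180) = 18.7·1.2793 = 23.92 m
c_u = 1.22·1582·8.42 / (23.92·18.7) = 16250.9 / 447.37 = 36.33 kPa

c_u = 36.3 kPa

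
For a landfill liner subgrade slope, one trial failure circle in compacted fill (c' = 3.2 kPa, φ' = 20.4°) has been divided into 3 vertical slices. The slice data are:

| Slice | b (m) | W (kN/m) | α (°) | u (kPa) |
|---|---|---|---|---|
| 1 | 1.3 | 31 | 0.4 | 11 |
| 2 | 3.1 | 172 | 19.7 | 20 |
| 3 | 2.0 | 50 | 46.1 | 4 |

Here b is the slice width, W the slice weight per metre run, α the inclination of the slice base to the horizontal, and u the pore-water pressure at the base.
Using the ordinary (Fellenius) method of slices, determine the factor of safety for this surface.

Ordinary method of slices: FS = Σ[c'·Δl_i + (W_i cosα_i − u_i·Δl_i)·tanφ'] / Σ W_i sinα_i, with Δl_i = b_i / cosα_i.
Slice 1: Δl = 1.3/cos0.4° = 1.300 m; N'_1 = 31·cos0.4° − 11·1.300 = 16.7; c'Δl = 4.16; W sinα = 0.2
Slice 2: Δl = 3.1/cos19.7° = 3.293 m; N'_2 = 172·cos19.7° − 20·3.293 = 96.1; c'Δl = 10.54; W sinα = 58.0
Slice 3: Δl = 2.0/cos46.1° = 2.884 m; N'_3 = 50·cos46.1° − 4·2.884 = 23.1; c'Δl = 9.23; W sinα = 36.0
Σc'Δl = 23.9 kN/m; ΣN' = 135.9 kN/m; ΣW sinα = 94.2 kN/m
Resisting = 23.9 + 135.9·tan20.4° = 23.9 + 50.5 = 74.5 kN/m
FS = 74.5 / 94.2 = 0.790

FS = 0.79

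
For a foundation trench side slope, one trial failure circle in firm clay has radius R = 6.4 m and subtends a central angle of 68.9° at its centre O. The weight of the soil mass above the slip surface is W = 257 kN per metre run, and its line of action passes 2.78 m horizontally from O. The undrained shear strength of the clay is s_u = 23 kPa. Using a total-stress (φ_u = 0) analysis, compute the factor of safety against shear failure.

Taking moments about the centre O, the resisting moment is provided by the undrained shear strength acting along the arc:
Arc length L_a = R·θ = 6.4·(68.9°·π/180) = 6.4·1.2025 = 7.70 m
M_R = s_u·L_a·R = 23·7.70·6.4 = 1132.9 kN·m/m
M_D = W·d = 257·2.78 = 714.5 kN·m/m
FS = M_R / M_D = 1132.9 / 714.5 = 1.586

FS = 1.59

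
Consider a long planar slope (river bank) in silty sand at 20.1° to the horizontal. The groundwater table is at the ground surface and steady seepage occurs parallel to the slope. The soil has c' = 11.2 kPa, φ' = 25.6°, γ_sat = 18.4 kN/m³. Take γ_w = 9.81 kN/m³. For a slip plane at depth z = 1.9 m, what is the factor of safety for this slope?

FS = 1.60

With seepage parallel to the slope and the water table at the surface, the effective normal stress on the slip plane uses the buoyant unit weight γ' = γ_sat − γ_w while the driving shear stress uses γ_sat:
FS = [c' + γ' z cos²β tanφ'] / [γ_sat z sinβ cosβ]
γ' = 18.4 − 9.81 = 8.59 kN/m³
Numerator = 11.2 + 8.59·1.9·cos²20.1°·tan25.6° = 11.2 + 8.59·1.9·0.8819·0.4791 = 18.096 kPa
Denominator = 18.4·1.9·sin20.1°·cos20.1° = 18.4·1.9·0.3437·0.9391 = 11.283 kPa
FS = 18.096 / 11.283 = 1.604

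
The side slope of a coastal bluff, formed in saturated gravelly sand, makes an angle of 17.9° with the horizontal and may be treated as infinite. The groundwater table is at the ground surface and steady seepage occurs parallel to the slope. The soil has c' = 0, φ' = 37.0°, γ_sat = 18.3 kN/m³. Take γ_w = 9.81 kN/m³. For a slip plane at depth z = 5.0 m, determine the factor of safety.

With seepage parallel to the slope and the water table at the surface, the effective normal stress on the slip plane uses the buoyant unit weight γ' = γ_sat − γ_w while the driving shear stress uses γ_sat:
FS = [c' + γ' z cos²β tanφ'] / [γ_sat z sinβ cosβ]
(For c' = 0 this reduces to FS = (γ'/γ_sat)·tanφ'/tanβ.)
γ' = 18.3 − 9.81 = 8.49 kN/m³
Numerator = 0.0 + 8.49·5.0·cos²17.9°·tan37.0° = 0.0 + 8.49·5.0·0.9055·0.7536 = 28.966 kPa
Denominator = 18.3·5.0·sin17.9°·cos17.9° = 18.3·5.0·0.3074·0.9516 = 26.762 kPa
FS = 28.966 / 26.762 = 1.082

FS = 1.08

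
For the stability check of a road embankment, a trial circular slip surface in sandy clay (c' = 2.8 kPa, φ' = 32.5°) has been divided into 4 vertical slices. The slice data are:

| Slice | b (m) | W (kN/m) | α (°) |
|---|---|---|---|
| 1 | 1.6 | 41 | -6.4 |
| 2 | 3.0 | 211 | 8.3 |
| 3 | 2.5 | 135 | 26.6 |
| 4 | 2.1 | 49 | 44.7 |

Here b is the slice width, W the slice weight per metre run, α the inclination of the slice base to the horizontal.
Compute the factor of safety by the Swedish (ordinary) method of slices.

FS = 2.38

Ordinary method of slices: FS = Σ[c'·Δl_i + (W_i cosα_i)·tanφ'] / Σ W_i sinα_i, with Δl_i = b_i / cosα_i.
Slice 1: Δl = 1.6/cos(-6.4°) = 1.610 m; N'_1 = 41·cos(-6.4°) = 40.7; c'Δl = 4.51; W sinα = -4.6
Slice 2: Δl = 3.0/cos8.3° = 3.032 m; N'_2 = 211·cos8.3° = 208.8; c'Δl = 8.49; W sinα = 30.5
Slice 3: Δl = 2.5/cos26.6° = 2.796 m; N'_3 = 135·cos26.6° = 120.7; c'Δl = 7.83; W sinα = 60.4
Slice 4: Δl = 2.1/cos44.7° = 2.954 m; N'_4 = 49·cos44.7° = 34.8; c'Δl = 8.27; W sinα = 34.5
Σc'Δl = 29.1 kN/m; ΣN' = 405.1 kN/m; ΣW sinα = 120.8 kN/m
Resisting = 29.1 + 405.1·tan32.5° = 29.1 + 258.1 = 287.2 kN/m
FS = 287.2 / 120.8 = 2.377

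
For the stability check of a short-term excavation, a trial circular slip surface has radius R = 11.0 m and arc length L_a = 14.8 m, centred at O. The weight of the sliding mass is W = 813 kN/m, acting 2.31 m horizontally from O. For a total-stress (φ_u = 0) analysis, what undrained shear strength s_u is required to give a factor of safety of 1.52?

s_u = 17.5 kPa

FS = s_u·L_a·R / (W·d), so s_u = FS·W·d / (L_a·R).
s_u = 1.52·813·2.31 / (14.80·11.0) = 2854.6 / 162.80 = 17.53 kPa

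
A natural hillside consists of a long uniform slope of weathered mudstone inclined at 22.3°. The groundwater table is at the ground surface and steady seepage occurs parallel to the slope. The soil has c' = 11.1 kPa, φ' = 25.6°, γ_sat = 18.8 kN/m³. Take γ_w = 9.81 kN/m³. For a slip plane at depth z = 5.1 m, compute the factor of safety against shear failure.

FS = 0.89

With seepage parallel to the slope and the water table at the surface, the effective normal stress on the slip plane uses the buoyant unit weight γ' = γ_sat − γ_w while the driving shear stress uses γ_sat:
FS = [c' + γ' z cos²β tanφ'] / [γ_sat z sinβ cosβ]
γ' = 18.8 − 9.81 = 8.99 kN/m³
Numerator = 11.1 + 8.99·5.1·cos²22.3°·tan25.6° = 11.1 + 8.99·5.1·0.8560·0.4791 = 29.904 kPa
Denominator = 18.8·5.1·sin22.3°·cos22.3° = 18.8·5.1·0.3795·0.9252 = 33.661 kPa
FS = 29.904 / 33.661 = 0.888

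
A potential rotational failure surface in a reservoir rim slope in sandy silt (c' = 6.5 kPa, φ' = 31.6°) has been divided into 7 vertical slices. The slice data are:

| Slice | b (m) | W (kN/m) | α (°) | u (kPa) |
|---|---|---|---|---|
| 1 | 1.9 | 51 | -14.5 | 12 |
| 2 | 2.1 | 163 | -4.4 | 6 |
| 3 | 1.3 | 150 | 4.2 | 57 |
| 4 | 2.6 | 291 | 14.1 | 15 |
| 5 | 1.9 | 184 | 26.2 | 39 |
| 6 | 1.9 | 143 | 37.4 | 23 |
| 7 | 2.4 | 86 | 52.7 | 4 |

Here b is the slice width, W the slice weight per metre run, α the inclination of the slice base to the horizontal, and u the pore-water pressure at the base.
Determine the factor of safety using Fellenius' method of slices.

Ordinary method of slices: FS = Σ[c'·Δl_i + (W_i cosα_i − u_i·Δl_i)·tanφ'] / Σ W_i sinα_i, with Δl_i = b_i / cosα_i.
Slice 1: Δl = 1.9/cos(-14.5°) = 1.963 m; N'_1 = 51·cos(-14.5°) − 12·1.963 = 25.8; c'Δl = 12.76; W sinα = -12.8
Slice 2: Δl = 2.1/cos(-4.4°) = 2.106 m; N'_2 = 163·cos(-4.4°) − 6·2.106 = 149.9; c'Δl = 13.69; W sinα = -12.5
Slice 3: Δl = 1.3/cos4.2° = 1.304 m; N'_3 = 150·cos4.2° − 57·1.304 = 75.3; c'Δl = 8.47; W sinα = 11.0
Slice 4: Δl = 2.6/cos14.1° = 2.681 m; N'_4 = 291·cos14.1° − 15·2.681 = 242.0; c'Δl = 17.42; W sinα = 70.9
Slice 5: Δl = 1.9/cos26.2° = 2.118 m; N'_5 = 184·cos26.2° − 39·2.118 = 82.5; c'Δl = 13.76; W sinα = 81.2
Slice 6: Δl = 1.9/cos37.4° = 2.392 m; N'_6 = 143·cos37.4° − 23·2.392 = 58.6; c'Δl = 15.55; W sinα = 86.9
Slice 7: Δl = 2.4/cos52.7° = 3.960 m; N'_7 = 86·cos52.7° − 4·3.960 = 36.3; c'Δl = 25.74; W sinα = 68.4
Σc'Δl = 107.4 kN/m; ΣN' = 670.4 kN/m; ΣW sinα = 293.1 kN/m
Resisting = 107.4 + 670.4·tan31.6° = 107.4 + 412.4 = 519.8 kN/m
FS = 519.8 / 293.1 = 1.774

FS = 1.77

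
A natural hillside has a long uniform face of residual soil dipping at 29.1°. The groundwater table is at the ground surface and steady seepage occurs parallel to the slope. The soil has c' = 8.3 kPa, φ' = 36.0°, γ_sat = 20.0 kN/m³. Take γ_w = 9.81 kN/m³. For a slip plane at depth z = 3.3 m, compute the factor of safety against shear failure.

With seepage parallel to the slope and the water table at the surface, the effective normal stress on the slip plane uses the buoyant unit weight γ' = γ_sat − γ_w while the driving shear stress uses γ_sat:
FS = [c' + γ' z cos²β tanφ'] / [γ_sat z sinβ cosβ]
γ' = 20.0 − 9.81 = 10.19 kN/m³
Numerator = 8.3 + 10.19·3.3·cos²29.1°·tan36.0° = 8.3 + 10.19·3.3·0.7635·0.7265 = 26.953 kPa
Denominator = 20.0·3.3·sin29.1°·cos29.1° = 20.0·3.3·0.4863·0.8738 = 28.046 kPa
FS = 26.953 / 28.046 = 0.961

FS = 0.96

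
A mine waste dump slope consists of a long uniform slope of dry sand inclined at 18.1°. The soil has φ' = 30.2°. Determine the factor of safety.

FS = 1.78

For a dry cohesionless infinite slope the factor of safety is FS = tanφ' / tanβ.
FS = tan30.2° / tan18.1° = 0.5820 / 0.3269 = 1.781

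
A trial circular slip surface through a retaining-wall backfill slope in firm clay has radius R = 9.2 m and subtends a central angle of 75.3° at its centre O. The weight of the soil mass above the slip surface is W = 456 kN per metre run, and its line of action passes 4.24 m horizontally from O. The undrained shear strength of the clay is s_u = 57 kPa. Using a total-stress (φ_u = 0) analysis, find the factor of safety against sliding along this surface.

FS = 3.28

Taking moments about the centre O, the resisting moment is provided by the undrained shear strength acting along the arc:
Arc length L_a = R·θ = 9.2·(75.3°·π/180) = 9.2·1.3142 = 12.09 m
M_R = s_u·L_a·R = 57·12.09·9.2 = 6340.5 kN·m/m
M_D = W·d = 456·4.24 = 1933.4 kN·m/m
FS = M_R / M_D = 6340.5 / 1933.4 = 3.279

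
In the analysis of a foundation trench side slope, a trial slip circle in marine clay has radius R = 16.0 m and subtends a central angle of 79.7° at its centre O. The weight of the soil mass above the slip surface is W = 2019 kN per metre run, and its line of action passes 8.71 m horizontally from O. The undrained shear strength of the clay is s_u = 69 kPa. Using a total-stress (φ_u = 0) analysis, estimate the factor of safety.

Taking moments about the centre O, the resisting moment is provided by the undrained shear strength acting along the arc:
Arc length L_a = R·θ = 16.0·(79.7°·π/180) = 16.0·1.3910 = 22.26 m
M_R = s_u·L_a·R = 69·22.26·16.0 = 24571.1 kN·m/m
M_D = W·d = 2019·8.71 = 17585.5 kN·m/m
FS = M_R / M_D = 24571.1 / 17585.5 = 1.397

FS = 1.40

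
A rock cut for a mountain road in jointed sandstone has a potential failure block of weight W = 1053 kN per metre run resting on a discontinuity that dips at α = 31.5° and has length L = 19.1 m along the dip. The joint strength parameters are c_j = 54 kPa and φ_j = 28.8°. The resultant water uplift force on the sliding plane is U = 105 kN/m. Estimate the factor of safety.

Resolving the block weight along and normal to the plane and applying the Mohr–Coulomb strength on the joint:
N' = W cosα − U = 1053·cos31.5° − 105 = 792.8 kN/m
Driving force T = W sinα = 1053·sin31.5° = 550.2 kN/m
Resisting force R = c_j·L + N'·tanφ_j = 54·19.1 + 792.8·tan28.8° = 1031.4 + 435.9 = 1467.3 kN/m
FS = R / T = 1467.3 / 550.2 = 2.667

FS = 2.67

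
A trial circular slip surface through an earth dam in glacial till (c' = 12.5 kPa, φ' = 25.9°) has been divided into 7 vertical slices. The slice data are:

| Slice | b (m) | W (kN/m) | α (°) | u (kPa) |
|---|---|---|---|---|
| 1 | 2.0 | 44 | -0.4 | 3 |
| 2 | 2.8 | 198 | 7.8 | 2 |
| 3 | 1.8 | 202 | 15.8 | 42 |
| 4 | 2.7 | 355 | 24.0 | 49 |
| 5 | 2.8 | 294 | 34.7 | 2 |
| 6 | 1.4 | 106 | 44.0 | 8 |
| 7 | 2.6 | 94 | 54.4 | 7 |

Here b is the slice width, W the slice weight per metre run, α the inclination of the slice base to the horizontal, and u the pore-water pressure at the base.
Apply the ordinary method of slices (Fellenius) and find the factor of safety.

FS = 1.20

Ordinary method of slices: FS = Σ[c'·Δl_i + (W_i cosα_i − u_i·Δl_i)·tanφ'] / Σ W_i sinα_i, with Δl_i = b_i / cosα_i.
Slice 1: Δl = 2.0/cos(-0.4°) = 2.000 m; N'_1 = 44·cos(-0.4°) − 3·2.000 = 38.0; c'Δl = 25.00; W sinα = -0.3
Slice 2: Δl = 2.8/cos7.8° = 2.826 m; N'_2 = 198·cos7.8° − 2·2.826 = 190.5; c'Δl = 35.33; W sinα = 26.9
Slice 3: Δl = 1.8/cos15.8° = 1.871 m; N'_3 = 202·cos15.8° − 42·1.871 = 115.8; c'Δl = 23.38; W sinα = 55.0
Slice 4: Δl = 2.7/cos24.0° = 2.956 m; N'_4 = 355·cos24.0° − 49·2.956 = 179.5; c'Δl = 36.94; W sinα = 144.4
Slice 5: Δl = 2.8/cos34.7° = 3.406 m; N'_5 = 294·cos34.7° − 2·3.406 = 234.9; c'Δl = 42.57; W sinα = 167.4
Slice 6: Δl = 1.4/cos44.0° = 1.946 m; N'_6 = 106·cos44.0° − 8·1.946 = 60.7; c'Δl = 24.33; W sinα = 73.6
Slice 7: Δl = 2.6/cos54.4° = 4.466 m; N'_7 = 94·cos54.4° − 7·4.466 = 23.5; c'Δl = 55.83; W sinα = 76.4
Σc'Δl = 243.4 kN/m; ΣN' = 842.8 kN/m; ΣW sinα = 543.4 kN/m
Resisting = 243.4 + 842.8·tan25.9° = 243.4 + 409.3 = 652.6 kN/m
FS = 652.6 / 543.4 = 1.201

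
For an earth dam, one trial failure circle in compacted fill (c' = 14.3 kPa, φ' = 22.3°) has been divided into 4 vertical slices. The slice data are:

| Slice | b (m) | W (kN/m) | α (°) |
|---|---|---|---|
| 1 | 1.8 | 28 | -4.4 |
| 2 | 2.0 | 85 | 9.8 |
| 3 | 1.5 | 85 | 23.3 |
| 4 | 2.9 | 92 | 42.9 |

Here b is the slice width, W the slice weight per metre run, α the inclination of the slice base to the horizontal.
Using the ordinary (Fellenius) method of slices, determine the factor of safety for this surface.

FS = 2.21

Ordinary method of slices: FS = Σ[c'·Δl_i + (W_i cosα_i)·tanφ'] / Σ W_i sinα_i, with Δl_i = b_i / cosα_i.
Slice 1: Δl = 1.8/cos(-4.4°) = 1.805 m; N'_1 = 28·cos(-4.4°) = 27.9; c'Δl = 25.82; W sinα = -2.1
Slice 2: Δl = 2.0/cos9.8° = 2.030 m; N'_2 = 85·cos9.8° = 83.8; c'Δl = 29.02; W sinα = 14.5
Slice 3: Δl = 1.5/cos23.3° = 1.633 m; N'_3 = 85·cos23.3° = 78.1; c'Δl = 23.35; W sinα = 33.6
Slice 4: Δl = 2.9/cos42.9° = 3.959 m; N'_4 = 92·cos42.9° = 67.4; c'Δl = 56.61; W sinα = 62.6
Σc'Δl = 134.8 kN/m; ΣN' = 257.1 kN/m; ΣW sinα = 108.6 kN/m
Resisting = 134.8 + 257.1·tan22.3° = 134.8 + 105.5 = 240.3 kN/m
FS = 240.3 / 108.6 = 2.213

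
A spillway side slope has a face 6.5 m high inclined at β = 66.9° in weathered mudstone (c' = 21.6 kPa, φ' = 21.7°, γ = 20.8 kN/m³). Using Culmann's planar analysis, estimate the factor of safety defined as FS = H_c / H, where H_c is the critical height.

FS = 1.85

H_c = (4c'/γ) · sinβ cosφ' / [1 − cos(β − φ')]
    = (4·21.6/20.8) · sin66.9°·cos21.7° / [1 − cos45.2°]
    = 4.154 · 0.8546 / 0.2954 = 12.02 m
FS = H_c / H = 12.02 / 6.5 = 1.849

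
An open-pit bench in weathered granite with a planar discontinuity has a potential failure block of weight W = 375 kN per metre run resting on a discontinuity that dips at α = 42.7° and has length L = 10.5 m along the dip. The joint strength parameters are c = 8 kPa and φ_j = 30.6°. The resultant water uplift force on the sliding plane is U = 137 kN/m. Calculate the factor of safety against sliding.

Resolving the block weight along and normal to the plane and applying the Mohr–Coulomb strength on the joint:
N' = W cosα − U = 375·cos42.7° − 137 = 138.6 kN/m
Driving force T = W sinα = 375·sin42.7° = 254.3 kN/m
Resisting force R = c·L + N'·tanφ_j = 8·10.5 + 138.6·tan30.6° = 84.0 + 82.0 = 166.0 kN/m
FS = R / T = 166.0 / 254.3 = 0.653

FS = 0.65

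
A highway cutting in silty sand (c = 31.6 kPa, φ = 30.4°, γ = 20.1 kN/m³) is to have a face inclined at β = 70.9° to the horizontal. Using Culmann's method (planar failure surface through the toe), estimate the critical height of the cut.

Culmann's analysis gives the critical failure plane at α_cr = (β + φ)/2 = (70.9 + 30.4)/2 = 50.7°, and the critical height
H_c = (4c/γ) · sinβ cosφ / [1 − cos(β − φ)]
    = (4·31.6/20.1) · sin70.9°·cos30.4° / [1 − cos(40.5°)]
    = 6.289 · 0.9449·0.8625 / [1 − 0.7604]
    = 6.289 · 0.8150 / 0.2396
    = 21.39 m

H_c = 21.39 m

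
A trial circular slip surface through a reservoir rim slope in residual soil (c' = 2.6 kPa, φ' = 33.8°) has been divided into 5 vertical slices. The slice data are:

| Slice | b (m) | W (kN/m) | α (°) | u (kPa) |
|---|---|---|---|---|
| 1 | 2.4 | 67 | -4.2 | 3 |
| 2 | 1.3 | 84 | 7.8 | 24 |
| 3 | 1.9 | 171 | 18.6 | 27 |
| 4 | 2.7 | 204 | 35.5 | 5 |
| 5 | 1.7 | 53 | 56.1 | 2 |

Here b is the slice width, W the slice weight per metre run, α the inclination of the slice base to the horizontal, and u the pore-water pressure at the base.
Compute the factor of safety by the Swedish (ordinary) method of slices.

Ordinary method of slices: FS = Σ[c'·Δl_i + (W_i cosα_i − u_i·Δl_i)·tanφ'] / Σ W_i sinα_i, with Δl_i = b_i / cosα_i.
Slice 1: Δl = 2.4/cos(-4.2°) = 2.406 m; N'_1 = 67·cos(-4.2°) − 3·2.406 = 59.6; c'Δl = 6.26; W sinα = -4.9
Slice 2: Δl = 1.3/cos7.8° = 1.312 m; N'_2 = 84·cos7.8° − 24·1.312 = 51.7; c'Δl = 3.41; W sinα = 11.4
Slice 3: Δl = 1.9/cos18.6° = 2.005 m; N'_3 = 171·cos18.6° − 27·2.005 = 107.9; c'Δl = 5.21; W sinα = 54.5
Slice 4: Δl = 2.7/cos35.5° = 3.316 m; N'_4 = 204·cos35.5° − 5·3.316 = 149.5; c'Δl = 8.62; W sinα = 118.5
Slice 5: Δl = 1.7/cos56.1° = 3.048 m; N'_5 = 53·cos56.1° − 2·3.048 = 23.5; c'Δl = 7.92; W sinα = 44.0
Σc'Δl = 31.4 kN/m; ΣN' = 392.2 kN/m; ΣW sinα = 223.5 kN/m
Resisting = 31.4 + 392.2·tan33.8° = 31.4 + 262.6 = 294.0 kN/m
FS = 294.0 / 223.5 = 1.316

FS = 1.32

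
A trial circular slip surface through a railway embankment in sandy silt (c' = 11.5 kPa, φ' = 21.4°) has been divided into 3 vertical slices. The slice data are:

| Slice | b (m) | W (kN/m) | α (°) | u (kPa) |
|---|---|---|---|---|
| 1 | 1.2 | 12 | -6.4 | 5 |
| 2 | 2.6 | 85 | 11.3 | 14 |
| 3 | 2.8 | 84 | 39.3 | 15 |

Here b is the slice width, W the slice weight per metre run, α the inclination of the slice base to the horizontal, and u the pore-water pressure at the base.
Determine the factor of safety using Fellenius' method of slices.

FS = 1.61

Ordinary method of slices: FS = Σ[c'·Δl_i + (W_i cosα_i − u_i·Δl_i)·tanφ'] / Σ W_i sinα_i, with Δl_i = b_i / cosα_i.
Slice 1: Δl = 1.2/cos(-6.4°) = 1.208 m; N'_1 = 12·cos(-6.4°) − 5·1.208 = 5.9; c'Δl = 13.89; W sinα = -1.3
Slice 2: Δl = 2.6/cos11.3° = 2.651 m; N'_2 = 85·cos11.3° − 14·2.651 = 46.2; c'Δl = 30.49; W sinα = 16.7
Slice 3: Δl = 2.8/cos39.3° = 3.618 m; N'_3 = 84·cos39.3° − 15·3.618 = 10.7; c'Δl = 41.61; W sinα = 53.2
Σc'Δl = 86.0 kN/m; ΣN' = 62.8 kN/m; ΣW sinα = 68.5 kN/m
Resisting = 86.0 + 62.8·tan21.4° = 86.0 + 24.6 = 110.6 kN/m
FS = 110.6 / 68.5 = 1.614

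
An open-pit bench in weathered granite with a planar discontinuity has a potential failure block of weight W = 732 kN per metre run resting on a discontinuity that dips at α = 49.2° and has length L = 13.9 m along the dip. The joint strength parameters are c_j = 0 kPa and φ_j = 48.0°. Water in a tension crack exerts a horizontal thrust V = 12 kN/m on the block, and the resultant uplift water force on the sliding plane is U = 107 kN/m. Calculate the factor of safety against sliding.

Resolving the block weight along and normal to the plane and applying the Mohr–Coulomb strength on the joint:
N' = W cosα − U − V sinα = 732·cos49.2° − 107 − 12·sin49.2° = 362.2 kN/m
Driving force T = W sinα + V cosα = 732·sin49.2° + 12·cos49.2° = 562.0 kN/m
Resisting force R = c_j·L + N'·tanφ_j = 0·13.9 + 362.2·tan48.0° = 0.0 + 402.3 = 402.3 kN/m
FS = R / T = 402.3 / 562.0 = 0.716

FS = 0.72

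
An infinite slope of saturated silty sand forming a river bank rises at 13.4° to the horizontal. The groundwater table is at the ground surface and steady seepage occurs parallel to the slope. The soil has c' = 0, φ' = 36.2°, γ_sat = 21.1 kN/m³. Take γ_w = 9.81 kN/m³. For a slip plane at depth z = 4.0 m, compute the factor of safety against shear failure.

FS = 1.64

With seepage parallel to the slope and the water table at the surface, the effective normal stress on the slip plane uses the buoyant unit weight γ' = γ_sat − γ_w while the driving shear stress uses γ_sat:
FS = [c' + γ' z cos²β tanφ'] / [γ_sat z sinβ cosβ]
(For c' = 0 this reduces to FS = (γ'/γ_sat)·tanφ'/tanβ.)
γ' = 21.1 − 9.81 = 11.29 kN/m³
Numerator = 0.0 + 11.29·4.0·cos²13.4°·tan36.2° = 0.0 + 11.29·4.0·0.9463·0.7319 = 31.277 kPa
Denominator = 21.1·4.0·sin13.4°·cos13.4° = 21.1·4.0·0.2317·0.9728 = 19.027 kPa
FS = 31.277 / 19.027 = 1.644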